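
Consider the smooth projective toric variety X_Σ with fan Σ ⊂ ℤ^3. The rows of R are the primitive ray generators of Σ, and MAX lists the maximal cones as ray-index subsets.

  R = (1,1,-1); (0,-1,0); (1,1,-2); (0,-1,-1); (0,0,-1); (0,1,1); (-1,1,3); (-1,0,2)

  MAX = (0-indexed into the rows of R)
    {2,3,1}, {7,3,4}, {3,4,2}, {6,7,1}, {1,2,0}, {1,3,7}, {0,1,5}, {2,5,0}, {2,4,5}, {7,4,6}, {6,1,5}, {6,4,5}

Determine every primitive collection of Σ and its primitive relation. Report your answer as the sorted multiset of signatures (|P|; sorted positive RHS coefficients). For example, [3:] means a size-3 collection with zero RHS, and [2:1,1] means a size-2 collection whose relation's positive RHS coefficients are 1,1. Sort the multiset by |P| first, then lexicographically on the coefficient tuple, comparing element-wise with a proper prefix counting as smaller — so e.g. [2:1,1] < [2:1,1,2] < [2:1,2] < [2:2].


11 collections generate NE(X_Σ); each relation:

  {3,5}:  v_{3} + v_{5} = 0  ⟹  sig = [2:]
  {0,4}:  v_{0} + v_{4} = v_{2}  ⟹  sig = [2:1]
  {0,7}:  v_{0} + v_{7} = v_{5}  ⟹  sig = [2:1]
  {1,4}:  v_{1} + v_{4} = v_{3}  ⟹  sig = [2:1]
  {3,6}:  v_{3} + v_{6} = v_{7}  ⟹  sig = [2:1]
  {5,7}:  v_{5} + v_{7} = v_{6}  ⟹  sig = [2:1]
  {0,3}:  v_{0} + v_{3} = v_{1} + v_{2}  ⟹  sig = [2:1,1]
  {2,7}:  v_{2} + v_{7} = v_{4} + v_{5}  ⟹  sig = [2:1,1]
  {2,6}:  v_{2} + v_{6} = v_{4} + 2·v_{5}  ⟹  sig = [2:1,2]
  {0,6}:  v_{0} + v_{6} = 2·v_{5}  ⟹  sig = [2:2]
  {1,2,5}:  v_{1} + v_{2} + v_{5} = v_{0}  ⟹  sig = [3:1]

Signatures (|P|; sorted positive RHS coefficients), sorted:
    |P|=2: 10 collections, coeffs (), (1), (1), (1), (1), (1), (1,1), (1,1), (1,2), (2)
    |P|=3: 1 collection, coeffs (1)


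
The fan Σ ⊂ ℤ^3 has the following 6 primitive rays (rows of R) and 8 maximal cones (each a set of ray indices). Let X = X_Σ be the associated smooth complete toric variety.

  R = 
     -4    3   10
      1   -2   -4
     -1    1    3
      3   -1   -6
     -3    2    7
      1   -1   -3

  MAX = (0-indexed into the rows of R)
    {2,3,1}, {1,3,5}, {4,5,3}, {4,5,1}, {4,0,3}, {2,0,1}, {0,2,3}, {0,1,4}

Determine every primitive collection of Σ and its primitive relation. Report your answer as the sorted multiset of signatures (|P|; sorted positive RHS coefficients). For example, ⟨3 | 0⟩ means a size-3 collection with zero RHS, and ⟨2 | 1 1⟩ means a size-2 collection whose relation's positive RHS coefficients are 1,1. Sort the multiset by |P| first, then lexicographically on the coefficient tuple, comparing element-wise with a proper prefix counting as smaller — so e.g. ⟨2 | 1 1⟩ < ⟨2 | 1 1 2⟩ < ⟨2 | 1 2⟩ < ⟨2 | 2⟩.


Minimal non-faces — 5 found among 6 rays, 8 max cones:

  P = {2,5}:  v_{2} + v_{5} = 0  ⇒ sig = ⟨2 | 0⟩
  P = {0,5}:  v_{0} + v_{5} = v_{4}  ⇒ sig = ⟨2 | 1⟩
  P = {2,4}:  v_{2} + v_{4} = v_{0}  ⇒ sig = ⟨2 | 1⟩
  P = {0,1,3}:  v_{0} + v_{1} + v_{3} = 0  ⇒ sig = ⟨3 | 0⟩
  P = {1,3,4}:  v_{1} + v_{3} + v_{4} = v_{5}  ⇒ sig = ⟨3 | 1⟩

Sorted signature multiset PRS(X):
    ⟨2 | 0⟩
    ⟨2 | 1⟩
    ⟨2 | 1⟩
    ⟨3 | 0⟩
    ⟨3 | 1⟩


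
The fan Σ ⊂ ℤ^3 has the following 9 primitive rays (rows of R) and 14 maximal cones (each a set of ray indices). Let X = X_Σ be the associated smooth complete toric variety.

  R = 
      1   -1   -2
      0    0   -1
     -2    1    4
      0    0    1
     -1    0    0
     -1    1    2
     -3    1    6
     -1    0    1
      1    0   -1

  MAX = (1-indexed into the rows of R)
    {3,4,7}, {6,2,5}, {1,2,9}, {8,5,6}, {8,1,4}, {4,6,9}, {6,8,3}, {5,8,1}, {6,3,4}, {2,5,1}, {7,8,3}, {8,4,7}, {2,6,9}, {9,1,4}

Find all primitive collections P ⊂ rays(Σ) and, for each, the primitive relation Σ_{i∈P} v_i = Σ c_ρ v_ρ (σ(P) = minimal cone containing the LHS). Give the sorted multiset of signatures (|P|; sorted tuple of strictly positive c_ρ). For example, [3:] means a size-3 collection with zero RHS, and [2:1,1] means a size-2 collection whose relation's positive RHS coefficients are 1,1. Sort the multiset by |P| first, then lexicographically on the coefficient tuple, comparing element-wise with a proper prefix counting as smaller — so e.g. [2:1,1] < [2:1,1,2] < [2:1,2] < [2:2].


The 17 primitive collections of Σ (r=9, n=3):

  • {1,6}:  v_{1} + v_{6} = 0  so sig = [2:]
  • {2,4}:  v_{2} + v_{4} = 0  so sig = [2:]
  • {8,9}:  v_{8} + v_{9} = 0  so sig = [2:]
  • {2,8}:  v_{2} + v_{8} = v_{5}  so sig = [2:1]
  • {4,5}:  v_{4} + v_{5} = v_{8}  so sig = [2:1]
  • {5,9}:  v_{5} + v_{9} = v_{2}  so sig = [2:1]
  • {1,3}:  v_{1} + v_{3} = v_{4} + v_{8}  so sig = [2:1,1]
  • {2,3}:  v_{2} + v_{3} = v_{6} + v_{8}  so sig = [2:1,1]
  • {2,7}:  v_{2} + v_{7} = v_{3} + v_{8}  so sig = [2:1,1]
  • {3,9}:  v_{3} + v_{9} = v_{4} + v_{6}  so sig = [2:1,1]
  • {7,9}:  v_{7} + v_{9} = v_{3} + v_{4}  so sig = [2:1,1]
  • {3,5}:  v_{3} + v_{5} = v_{6} + 2·v_{8}  so sig = [2:1,2]
  • {5,7}:  v_{5} + v_{7} = v_{3} + 2·v_{8}  so sig = [2:1,2]
  • {6,7}:  v_{6} + v_{7} = 2·v_{3}  so sig = [2:2]
  • {1,7}:  v_{1} + v_{7} = 2·v_{4} + 2·v_{8}  so sig = [2:2,2]
  • {3,4,8}:  v_{3} + v_{4} + v_{8} = v_{7}  so sig = [3:1]
  • {4,6,8}:  v_{4} + v_{6} + v_{8} = v_{3}  so sig = [3:1]

Signatures (|P|; sorted positive RHS coefficients), sorted:
{ [2:] ×3,  [2:1] ×3,  [2:1,1] ×5,  [2:1,2] ×2,  [2:2],  [2:2,2],  [3:1] ×2 }


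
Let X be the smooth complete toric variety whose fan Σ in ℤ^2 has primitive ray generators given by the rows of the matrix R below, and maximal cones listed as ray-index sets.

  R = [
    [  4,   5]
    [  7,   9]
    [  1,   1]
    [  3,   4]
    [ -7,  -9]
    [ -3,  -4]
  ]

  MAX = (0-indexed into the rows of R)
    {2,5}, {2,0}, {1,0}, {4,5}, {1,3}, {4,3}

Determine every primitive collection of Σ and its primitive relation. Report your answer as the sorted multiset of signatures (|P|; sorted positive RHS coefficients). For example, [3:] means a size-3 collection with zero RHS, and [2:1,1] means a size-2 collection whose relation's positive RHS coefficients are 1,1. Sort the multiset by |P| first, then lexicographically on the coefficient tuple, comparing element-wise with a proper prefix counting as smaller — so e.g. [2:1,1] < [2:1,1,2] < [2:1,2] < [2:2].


Δ(Σ) — 6 vertices, 9 min non-faces:

  P={1,4}:  v_{1} + v_{4} = 0  so sig = [2:]
  P={3,5}:  v_{3} + v_{5} = 0  so sig = [2:]
  P={0,3}:  v_{0} + v_{3} = v_{1}  so sig = [2:1]
  P={0,4}:  v_{0} + v_{4} = v_{5}  so sig = [2:1]
  P={0,5}:  v_{0} + v_{5} = v_{2}  so sig = [2:1]
  P={1,5}:  v_{1} + v_{5} = v_{0}  so sig = [2:1]
  P={2,3}:  v_{2} + v_{3} = v_{0}  so sig = [2:1]
  P={1,2}:  v_{1} + v_{2} = 2·v_{0}  so sig = [2:2]
  P={2,4}:  v_{2} + v_{4} = 2·v_{5}  so sig = [2:2]

Signatures (|P|; sorted positive RHS coefficients), sorted:
{ [2:] ×2,  [2:1] ×5,  [2:2] ×2 }


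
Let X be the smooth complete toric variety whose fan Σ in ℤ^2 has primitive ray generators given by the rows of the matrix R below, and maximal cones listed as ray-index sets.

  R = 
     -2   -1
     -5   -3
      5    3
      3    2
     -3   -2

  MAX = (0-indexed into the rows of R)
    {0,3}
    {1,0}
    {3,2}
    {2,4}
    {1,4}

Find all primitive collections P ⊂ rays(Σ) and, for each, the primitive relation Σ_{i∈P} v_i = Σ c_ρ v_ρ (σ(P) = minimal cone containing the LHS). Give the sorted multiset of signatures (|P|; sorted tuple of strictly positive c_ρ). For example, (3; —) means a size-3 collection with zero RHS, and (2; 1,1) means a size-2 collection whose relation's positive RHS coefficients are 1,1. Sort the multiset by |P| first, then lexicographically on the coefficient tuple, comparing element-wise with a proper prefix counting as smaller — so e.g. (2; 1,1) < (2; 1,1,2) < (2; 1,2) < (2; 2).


5 minimal non-faces of Δ(Σ) (on 5 rays):

  • {1,2}:  v_{1} + v_{2} = 0  ⟹  sig = (2; —)
  • {3,4}:  v_{3} + v_{4} = 0  ⟹  sig = (2; —)
  • {0,2}:  v_{0} + v_{2} = v_{3}  ⟹  sig = (2; 1)
  • {0,4}:  v_{0} + v_{4} = v_{1}  ⟹  sig = (2; 1)
  • {1,3}:  v_{1} + v_{3} = v_{0}  ⟹  sig = (2; 1)

Signatures (|P|; sorted positive RHS coefficients), sorted:
    |P|=2: 5 collections, coeffs (), (), (1), (1), (1)


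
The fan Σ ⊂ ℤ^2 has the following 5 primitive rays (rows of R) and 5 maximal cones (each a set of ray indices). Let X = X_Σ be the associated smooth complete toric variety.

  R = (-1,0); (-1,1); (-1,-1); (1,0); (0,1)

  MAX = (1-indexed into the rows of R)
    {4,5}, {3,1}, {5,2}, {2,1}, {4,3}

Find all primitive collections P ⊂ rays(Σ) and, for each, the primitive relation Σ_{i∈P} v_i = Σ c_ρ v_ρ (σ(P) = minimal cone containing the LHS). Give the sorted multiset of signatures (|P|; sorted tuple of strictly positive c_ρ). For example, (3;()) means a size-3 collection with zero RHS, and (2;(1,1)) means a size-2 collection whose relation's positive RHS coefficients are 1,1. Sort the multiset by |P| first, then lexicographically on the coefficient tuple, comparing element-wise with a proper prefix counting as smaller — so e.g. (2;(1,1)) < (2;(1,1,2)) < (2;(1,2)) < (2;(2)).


|primitive collections| = 5. Relations:

  • {1,4}:  v_{1} + v_{4} = 0  so sig = (2;())
  • {1,5}:  v_{1} + v_{5} = v_{2}  so sig = (2;(1))
  • {2,4}:  v_{2} + v_{4} = v_{5}  so sig = (2;(1))
  • {3,5}:  v_{3} + v_{5} = v_{1}  so sig = (2;(1))
  • {2,3}:  v_{2} + v_{3} = 2·v_{1}  so sig = (2;(2))

Signatures (|P|; sorted positive RHS coefficients), sorted:
{ (2;()),  (2;(1)) ×3,  (2;(2)) }


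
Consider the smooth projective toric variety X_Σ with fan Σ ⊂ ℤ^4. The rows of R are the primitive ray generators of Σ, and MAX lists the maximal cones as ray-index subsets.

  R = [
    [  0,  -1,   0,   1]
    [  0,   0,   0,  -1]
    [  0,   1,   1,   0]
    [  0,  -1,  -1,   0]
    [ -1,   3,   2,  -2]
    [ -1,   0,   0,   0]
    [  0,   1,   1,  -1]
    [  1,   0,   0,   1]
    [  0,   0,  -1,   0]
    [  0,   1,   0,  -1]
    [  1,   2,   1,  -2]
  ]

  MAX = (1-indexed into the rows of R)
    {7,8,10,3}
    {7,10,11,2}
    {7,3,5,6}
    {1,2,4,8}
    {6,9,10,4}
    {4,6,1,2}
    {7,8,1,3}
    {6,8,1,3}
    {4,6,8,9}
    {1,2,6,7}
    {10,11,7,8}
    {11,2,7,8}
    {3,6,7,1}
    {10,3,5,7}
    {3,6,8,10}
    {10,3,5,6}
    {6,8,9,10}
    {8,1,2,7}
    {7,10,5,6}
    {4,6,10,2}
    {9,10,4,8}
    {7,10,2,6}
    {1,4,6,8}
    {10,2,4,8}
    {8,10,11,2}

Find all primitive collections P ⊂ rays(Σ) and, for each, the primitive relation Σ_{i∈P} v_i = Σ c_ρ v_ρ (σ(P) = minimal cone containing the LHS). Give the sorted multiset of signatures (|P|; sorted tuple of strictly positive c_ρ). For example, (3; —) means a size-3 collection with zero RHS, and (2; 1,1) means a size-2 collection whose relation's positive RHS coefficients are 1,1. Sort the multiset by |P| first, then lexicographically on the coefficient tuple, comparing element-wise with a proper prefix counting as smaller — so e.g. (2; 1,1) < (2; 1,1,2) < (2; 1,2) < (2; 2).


The 24 primitive collections of Σ (r=11, n=4):

  {1,10}:  v_{1} + v_{10} = 0  ⇒ sig = (2; —)
  {3,4}:  v_{3} + v_{4} = 0  ⇒ sig = (2; —)
  {2,3}:  v_{2} + v_{3} = v_{7}  ⇒ sig = (2; 1)
  {4,7}:  v_{4} + v_{7} = v_{2}  ⇒ sig = (2; 1)
  {7,9}:  v_{7} + v_{9} = v_{10}  ⇒ sig = (2; 1)
  {2,9}:  v_{2} + v_{9} = v_{4} + v_{10}  ⇒ sig = (2; 1,1)
  {6,11}:  v_{6} + v_{11} = v_{7} + v_{10}  ⇒ sig = (2; 1,1)
  {1,5}:  v_{1} + v_{5} = v_{3} + v_{6} + v_{7}  ⇒ sig = (2; 1,1,1)
  {1,9}:  v_{1} + v_{9} = v_{4} + v_{6} + v_{8}  ⇒ sig = (2; 1,1,1)
  {1,11}:  v_{1} + v_{11} = v_{2} + v_{7} + v_{8}  ⇒ sig = (2; 1,1,1)
  {3,9}:  v_{3} + v_{9} = v_{6} + v_{8} + v_{10}  ⇒ sig = (2; 1,1,1)
  {4,5}:  v_{4} + v_{5} = v_{6} + v_{7} + v_{10}  ⇒ sig = (2; 1,1,1)
  {2,5}:  v_{2} + v_{5} = v_{6} + 2·v_{7} + v_{10}  ⇒ sig = (2; 1,1,2)
  {3,11}:  v_{3} + v_{11} = 2·v_{7} + v_{8} + v_{10}  ⇒ sig = (2; 1,1,2)
  {4,11}:  v_{4} + v_{11} = 2·v_{2} + v_{8} + v_{10}  ⇒ sig = (2; 1,1,2)
  {5,9}:  v_{5} + v_{9} = v_{3} + v_{6} + 2·v_{10}  ⇒ sig = (2; 1,1,2)
  {9,11}:  v_{9} + v_{11} = v_{2} + v_{8} + 2·v_{10}  ⇒ sig = (2; 1,1,2)
  {5,8}:  v_{5} + v_{8} = 2·v_{3} + v_{10}  ⇒ sig = (2; 1,2)
  {5,11}:  v_{5} + v_{11} = v_{3} + 2·v_{7} + 2·v_{10}  ⇒ sig = (2; 1,2,2)
  {2,6,8}:  v_{2} + v_{6} + v_{8} = 0  ⇒ sig = (3; —)
  {6,7,8}:  v_{6} + v_{7} + v_{8} = v_{3}  ⇒ sig = (3; 1)
  {2,7,8,10}:  v_{2} + v_{7} + v_{8} + v_{10} = v_{11}  ⇒ sig = (4; 1)
  {3,6,7,10}:  v_{3} + v_{6} + v_{7} + v_{10} = v_{5}  ⇒ sig = (4; 1)
  {4,6,8,10}:  v_{4} + v_{6} + v_{8} + v_{10} = v_{9}  ⇒ sig = (4; 1)

Sorted signature multiset PRS(X):
[(2; —), (2; —), (2; 1), (2; 1), (2; 1), (2; 1,1), (2; 1,1), (2; 1,1,1), (2; 1,1,1), (2; 1,1,1), (2; 1,1,1), (2; 1,1,1), (2; 1,1,2), (2; 1,1,2), (2; 1,1,2), (2; 1,1,2), (2; 1,1,2), (2; 1,2), (2; 1,2,2), (3; —), (3; 1), (4; 1), (4; 1), (4; 1)]


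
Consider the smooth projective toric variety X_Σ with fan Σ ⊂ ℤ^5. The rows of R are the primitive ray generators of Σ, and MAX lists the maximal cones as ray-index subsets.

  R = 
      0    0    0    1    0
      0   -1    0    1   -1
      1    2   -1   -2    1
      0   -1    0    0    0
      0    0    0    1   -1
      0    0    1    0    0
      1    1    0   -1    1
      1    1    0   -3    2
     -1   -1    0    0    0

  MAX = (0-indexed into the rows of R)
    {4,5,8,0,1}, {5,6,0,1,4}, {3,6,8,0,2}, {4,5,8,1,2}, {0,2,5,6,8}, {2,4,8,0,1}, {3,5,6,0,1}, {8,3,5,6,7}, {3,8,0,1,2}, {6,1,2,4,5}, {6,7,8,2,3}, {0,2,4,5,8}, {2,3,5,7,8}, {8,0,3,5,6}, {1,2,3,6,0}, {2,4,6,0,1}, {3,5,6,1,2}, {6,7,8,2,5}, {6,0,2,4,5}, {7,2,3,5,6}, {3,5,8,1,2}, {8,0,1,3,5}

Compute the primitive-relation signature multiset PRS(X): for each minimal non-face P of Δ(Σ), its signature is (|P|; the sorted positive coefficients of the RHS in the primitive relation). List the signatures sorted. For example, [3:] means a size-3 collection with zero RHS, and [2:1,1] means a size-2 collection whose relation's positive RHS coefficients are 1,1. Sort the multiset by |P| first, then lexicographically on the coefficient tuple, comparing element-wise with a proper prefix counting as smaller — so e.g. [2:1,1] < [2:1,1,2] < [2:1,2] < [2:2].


9 minimal non-faces of Δ(Σ) (on 9 rays):

  • {3,4}:  v_{3} + v_{4} = v_{1}  so sig = [2:1]
  • {4,7}:  v_{4} + v_{7} = v_{2} + v_{3} + v_{5}  so sig = [2:1,1,1]
  • {1,7}:  v_{1} + v_{7} = v_{2} + 2·v_{3} + v_{5}  so sig = [2:1,1,2]
  • {0,7}:  v_{0} + v_{7} = 2·v_{6} + v_{8}  so sig = [2:1,2]
  • {4,6,8}:  v_{4} + v_{6} + v_{8} = 0  so sig = [3:]
  • {1,6,8}:  v_{1} + v_{6} + v_{8} = v_{3}  so sig = [3:1]
  • {0,2,3,5}:  v_{0} + v_{2} + v_{3} + v_{5} = v_{6}  so sig = [4:1]
  • {0,1,2,5}:  v_{0} + v_{1} + v_{2} + v_{5} = v_{4} + v_{6}  so sig = [4:1,1]
  • {2,3,5,6,8}:  v_{2} + v_{3} + v_{5} + v_{6} + v_{8} = v_{7}  so sig = [5:1]

Hence PRS(X_Σ) =
{ [2:1],  [2:1,1,1],  [2:1,1,2],  [2:1,2],  [3:],  [3:1],  [4:1],  [4:1,1],  [5:1] }


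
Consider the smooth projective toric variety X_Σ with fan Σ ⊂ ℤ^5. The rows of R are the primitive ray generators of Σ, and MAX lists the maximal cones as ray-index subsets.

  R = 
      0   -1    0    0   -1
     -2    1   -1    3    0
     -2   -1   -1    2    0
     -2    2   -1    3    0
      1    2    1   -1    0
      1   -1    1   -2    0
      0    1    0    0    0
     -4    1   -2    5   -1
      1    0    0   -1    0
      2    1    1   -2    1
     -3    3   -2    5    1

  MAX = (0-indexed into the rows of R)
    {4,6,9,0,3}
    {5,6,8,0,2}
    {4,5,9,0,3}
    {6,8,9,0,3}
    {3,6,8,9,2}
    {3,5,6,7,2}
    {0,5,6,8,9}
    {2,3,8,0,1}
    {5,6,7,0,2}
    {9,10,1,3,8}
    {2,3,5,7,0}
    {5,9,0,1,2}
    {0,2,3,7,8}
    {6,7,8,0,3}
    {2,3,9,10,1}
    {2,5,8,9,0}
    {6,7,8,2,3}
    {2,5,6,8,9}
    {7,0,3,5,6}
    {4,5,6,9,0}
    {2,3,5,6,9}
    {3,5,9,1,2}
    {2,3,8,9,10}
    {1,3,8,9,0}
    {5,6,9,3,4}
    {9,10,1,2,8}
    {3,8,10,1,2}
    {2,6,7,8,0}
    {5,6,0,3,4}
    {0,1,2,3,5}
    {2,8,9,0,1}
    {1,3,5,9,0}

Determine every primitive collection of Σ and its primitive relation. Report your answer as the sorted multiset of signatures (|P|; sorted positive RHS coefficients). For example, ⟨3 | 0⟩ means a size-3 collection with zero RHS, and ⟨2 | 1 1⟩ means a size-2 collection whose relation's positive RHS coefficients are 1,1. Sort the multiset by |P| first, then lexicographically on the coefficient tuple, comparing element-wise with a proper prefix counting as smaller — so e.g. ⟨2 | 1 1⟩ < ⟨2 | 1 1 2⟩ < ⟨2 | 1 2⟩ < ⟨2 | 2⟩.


Minimal non-faces — 20 found among 11 rays, 32 max cones:

  • {1,6}:  v_{1} + v_{6} = v_{3}  ⟹  sig = ⟨2 | 1⟩
  • {7,9}:  v_{7} + v_{9} = v_{3}  ⟹  sig = ⟨2 | 1⟩
  • {2,4}:  v_{2} + v_{4} = v_{3} + v_{5}  ⟹  sig = ⟨2 | 1 1⟩
  • {5,10}:  v_{5} + v_{10} = v_{2} + v_{3} + v_{9}  ⟹  sig = ⟨2 | 1 1 1⟩
  • {1,4}:  v_{1} + v_{4} = v_{0} + 2·v_{3} + v_{5} + v_{9}  ⟹  sig = ⟨2 | 1 1 1 2⟩
  • {4,7}:  v_{4} + v_{7} = v_{0} + 2·v_{3} + v_{5} + v_{6}  ⟹  sig = ⟨2 | 1 1 1 2⟩
  • {6,10}:  v_{6} + v_{10} = v_{2} + 2·v_{3} + v_{8} + v_{9}  ⟹  sig = ⟨2 | 1 1 1 2⟩
  • {7,10}:  v_{7} + v_{10} = v_{1} + v_{2} + 2·v_{3} + v_{8}  ⟹  sig = ⟨2 | 1 1 1 2⟩
  • {1,7}:  v_{1} + v_{7} = v_{0} + v_{2} + 2·v_{3}  ⟹  sig = ⟨2 | 1 1 2⟩
  • {4,8}:  v_{4} + v_{8} = v_{0} + 2·v_{6} + v_{9}  ⟹  sig = ⟨2 | 1 1 2⟩
  • {0,10}:  v_{0} + v_{10} = 2·v_{1} + v_{8}  ⟹  sig = ⟨2 | 1 2⟩
  • {4,10}:  v_{4} + v_{10} = 2·v_{3} + v_{9}  ⟹  sig = ⟨2 | 1 2⟩
  • {1,5,8}:  v_{1} + v_{5} + v_{8} = 0  ⟹  sig = ⟨3 | 0⟩
  • {3,5,8}:  v_{3} + v_{5} + v_{8} = v_{6}  ⟹  sig = ⟨3 | 1⟩
  • {5,7,8}:  v_{5} + v_{7} + v_{8} = v_{0} + v_{2} + 2·v_{6}  ⟹  sig = ⟨3 | 1 1 2⟩
  • {0,2,6,9}:  v_{0} + v_{2} + v_{6} + v_{9} = 0  ⟹  sig = ⟨4 | 0⟩
  • {0,2,3,6}:  v_{0} + v_{2} + v_{3} + v_{6} = v_{7}  ⟹  sig = ⟨4 | 1⟩
  • {0,2,3,9}:  v_{0} + v_{2} + v_{3} + v_{9} = v_{1}  ⟹  sig = ⟨4 | 1⟩
  • {0,3,5,6,9}:  v_{0} + v_{3} + v_{5} + v_{6} + v_{9} = v_{4}  ⟹  sig = ⟨5 | 1⟩
  • {1,2,3,8,9}:  v_{1} + v_{2} + v_{3} + v_{8} + v_{9} = v_{10}  ⟹  sig = ⟨5 | 1⟩

Signatures (|P|; sorted positive RHS coefficients), sorted:
[⟨2 | 1⟩, ⟨2 | 1⟩, ⟨2 | 1 1⟩, ⟨2 | 1 1 1⟩, ⟨2 | 1 1 1 2⟩, ⟨2 | 1 1 1 2⟩, ⟨2 | 1 1 1 2⟩, ⟨2 | 1 1 1 2⟩, ⟨2 | 1 1 2⟩, ⟨2 | 1 1 2⟩, ⟨2 | 1 2⟩, ⟨2 | 1 2⟩, ⟨3 | 0⟩, ⟨3 | 1⟩, ⟨3 | 1 1 2⟩, ⟨4 | 0⟩, ⟨4 | 1⟩, ⟨4 | 1⟩, ⟨5 | 1⟩, ⟨5 | 1⟩]


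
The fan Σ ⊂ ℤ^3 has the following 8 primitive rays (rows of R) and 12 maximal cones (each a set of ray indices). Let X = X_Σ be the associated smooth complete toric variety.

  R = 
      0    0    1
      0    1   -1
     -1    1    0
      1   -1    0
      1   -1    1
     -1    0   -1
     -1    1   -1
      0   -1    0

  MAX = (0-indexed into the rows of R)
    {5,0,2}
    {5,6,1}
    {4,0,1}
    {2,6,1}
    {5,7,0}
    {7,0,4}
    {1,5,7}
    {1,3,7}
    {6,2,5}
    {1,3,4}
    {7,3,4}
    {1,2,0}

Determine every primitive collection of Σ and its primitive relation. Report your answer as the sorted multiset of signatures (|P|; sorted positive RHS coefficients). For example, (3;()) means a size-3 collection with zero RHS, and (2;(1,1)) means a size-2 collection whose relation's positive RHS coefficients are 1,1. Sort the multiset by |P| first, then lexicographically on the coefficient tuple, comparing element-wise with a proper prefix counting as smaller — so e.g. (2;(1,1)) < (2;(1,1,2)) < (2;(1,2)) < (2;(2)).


Primitive collections (14):

  P={2,3}:  v_{2} + v_{3} = 0 ; sig = (2;())
  P={4,6}:  v_{4} + v_{6} = 0 ; sig = (2;())
  P={0,3}:  v_{0} + v_{3} = v_{4} ; sig = (2;(1))
  P={0,6}:  v_{0} + v_{6} = v_{2} ; sig = (2;(1))
  P={2,4}:  v_{2} + v_{4} = v_{0} ; sig = (2;(1))
  P={4,5}:  v_{4} + v_{5} = v_{7} ; sig = (2;(1))
  P={6,7}:  v_{6} + v_{7} = v_{5} ; sig = (2;(1))
  P={2,7}:  v_{2} + v_{7} = v_{0} + v_{5} ; sig = (2;(1,1))
  P={3,6}:  v_{3} + v_{6} = v_{1} + v_{7} ; sig = (2;(1,1))
  P={3,5}:  v_{3} + v_{5} = v_{1} + 2·v_{7} ; sig = (2;(1,2))
  P={0,1,7}:  v_{0} + v_{1} + v_{7} = 0 ; sig = (3;())
  P={0,1,5}:  v_{0} + v_{1} + v_{5} = v_{6} ; sig = (3;(1))
  P={1,4,7}:  v_{1} + v_{4} + v_{7} = v_{3} ; sig = (3;(1))
  P={1,2,5}:  v_{1} + v_{2} + v_{5} = 2·v_{6} ; sig = (3;(2))

so the primitive-relation signature multiset is
{ (2;()) ×2,  (2;(1)) ×5,  (2;(1,1)) ×2,  (2;(1,2)),  (3;()),  (3;(1)) ×2,  (3;(2)) }


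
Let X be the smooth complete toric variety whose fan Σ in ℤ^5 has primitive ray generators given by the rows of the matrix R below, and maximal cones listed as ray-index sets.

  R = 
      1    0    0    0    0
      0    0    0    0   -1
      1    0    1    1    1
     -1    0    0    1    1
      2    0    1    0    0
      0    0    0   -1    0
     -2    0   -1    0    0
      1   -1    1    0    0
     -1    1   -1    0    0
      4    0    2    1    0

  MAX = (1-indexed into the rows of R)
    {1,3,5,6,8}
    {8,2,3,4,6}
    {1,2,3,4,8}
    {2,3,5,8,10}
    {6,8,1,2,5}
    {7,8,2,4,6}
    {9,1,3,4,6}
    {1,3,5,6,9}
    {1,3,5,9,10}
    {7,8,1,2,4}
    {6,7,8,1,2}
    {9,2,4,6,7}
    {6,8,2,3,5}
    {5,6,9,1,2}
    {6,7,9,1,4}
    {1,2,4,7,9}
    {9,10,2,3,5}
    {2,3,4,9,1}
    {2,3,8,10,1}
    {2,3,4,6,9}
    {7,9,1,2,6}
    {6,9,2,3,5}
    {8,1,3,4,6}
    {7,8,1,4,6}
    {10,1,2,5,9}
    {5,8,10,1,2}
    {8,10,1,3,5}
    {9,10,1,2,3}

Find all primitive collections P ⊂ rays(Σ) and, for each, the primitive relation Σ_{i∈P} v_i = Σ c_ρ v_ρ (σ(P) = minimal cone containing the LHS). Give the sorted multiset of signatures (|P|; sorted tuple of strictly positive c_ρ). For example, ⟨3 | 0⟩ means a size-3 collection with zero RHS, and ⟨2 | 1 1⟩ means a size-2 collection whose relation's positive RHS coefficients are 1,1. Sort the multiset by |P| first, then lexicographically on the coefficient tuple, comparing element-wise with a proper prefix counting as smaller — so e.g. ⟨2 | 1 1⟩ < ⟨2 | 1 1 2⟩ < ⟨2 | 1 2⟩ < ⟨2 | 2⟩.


Minimal non-faces — 10 found among 10 rays, 28 max cones:

  P={5,7}:  v_{5} + v_{7} = 0  ⟹  sig = ⟨2 | 0⟩
  P={8,9}:  v_{8} + v_{9} = 0  ⟹  sig = ⟨2 | 0⟩
  P={3,7}:  v_{3} + v_{7} = v_{4}  ⟹  sig = ⟨2 | 1⟩
  P={4,5}:  v_{4} + v_{5} = v_{3}  ⟹  sig = ⟨2 | 1⟩
  P={7,10}:  v_{7} + v_{10} = v_{1} + v_{2} + v_{3}  ⟹  sig = ⟨2 | 1 1 1⟩
  P={4,10}:  v_{4} + v_{10} = v_{1} + v_{2} + 2·v_{3}  ⟹  sig = ⟨2 | 1 1 2⟩
  P={6,10}:  v_{6} + v_{10} = 2·v_{5}  ⟹  sig = ⟨2 | 2⟩
  P={1,2,4,6}:  v_{1} + v_{2} + v_{4} + v_{6} = 0  ⟹  sig = ⟨4 | 0⟩
  P={1,2,3,5}:  v_{1} + v_{2} + v_{3} + v_{5} = v_{10}  ⟹  sig = ⟨4 | 1⟩
  P={1,2,3,6}:  v_{1} + v_{2} + v_{3} + v_{6} = v_{5}  ⟹  sig = ⟨4 | 1⟩

Signatures (|P|; sorted positive RHS coefficients), sorted:
    |P|=2: 7 collections, coeffs (), (), (1), (1), (1,1,1), (1,1,2), (2)
    |P|=4: 3 collections, coeffs (), (1), (1)


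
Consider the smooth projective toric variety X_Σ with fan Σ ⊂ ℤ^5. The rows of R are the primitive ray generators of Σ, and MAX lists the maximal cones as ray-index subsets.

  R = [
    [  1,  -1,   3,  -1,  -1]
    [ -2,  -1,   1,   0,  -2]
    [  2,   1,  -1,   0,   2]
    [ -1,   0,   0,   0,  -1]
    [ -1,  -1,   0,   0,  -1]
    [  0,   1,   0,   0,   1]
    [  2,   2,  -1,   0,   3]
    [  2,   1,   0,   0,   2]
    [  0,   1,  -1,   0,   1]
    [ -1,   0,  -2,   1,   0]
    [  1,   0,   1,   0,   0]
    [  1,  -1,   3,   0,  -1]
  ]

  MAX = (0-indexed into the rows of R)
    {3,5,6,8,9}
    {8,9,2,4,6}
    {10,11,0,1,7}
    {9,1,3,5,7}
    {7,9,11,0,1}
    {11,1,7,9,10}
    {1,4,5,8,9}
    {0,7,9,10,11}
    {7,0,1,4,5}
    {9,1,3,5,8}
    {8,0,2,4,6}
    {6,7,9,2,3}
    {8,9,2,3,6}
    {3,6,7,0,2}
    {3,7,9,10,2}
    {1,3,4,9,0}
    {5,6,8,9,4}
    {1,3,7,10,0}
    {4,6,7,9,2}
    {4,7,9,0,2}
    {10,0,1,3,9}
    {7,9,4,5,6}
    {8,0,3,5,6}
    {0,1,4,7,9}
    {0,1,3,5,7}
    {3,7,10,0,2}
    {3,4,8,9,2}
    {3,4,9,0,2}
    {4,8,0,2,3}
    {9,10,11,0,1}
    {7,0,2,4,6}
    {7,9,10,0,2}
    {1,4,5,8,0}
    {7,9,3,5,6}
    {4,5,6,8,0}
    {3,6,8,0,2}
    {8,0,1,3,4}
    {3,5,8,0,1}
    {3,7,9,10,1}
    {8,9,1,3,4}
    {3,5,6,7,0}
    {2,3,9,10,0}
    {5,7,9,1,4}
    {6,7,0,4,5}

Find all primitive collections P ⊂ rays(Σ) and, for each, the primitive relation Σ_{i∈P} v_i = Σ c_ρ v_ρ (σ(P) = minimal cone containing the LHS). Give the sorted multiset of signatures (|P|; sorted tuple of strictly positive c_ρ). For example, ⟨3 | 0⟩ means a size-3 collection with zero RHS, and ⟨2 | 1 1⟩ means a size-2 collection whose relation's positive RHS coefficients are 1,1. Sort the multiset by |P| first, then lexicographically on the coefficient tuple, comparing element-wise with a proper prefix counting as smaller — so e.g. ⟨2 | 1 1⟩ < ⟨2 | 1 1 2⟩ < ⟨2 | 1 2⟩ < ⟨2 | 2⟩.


Minimal non-faces — 22 found among 12 rays, 44 max cones:

  P={1,2}:  v_{1} + v_{2} = 0  ⟹  sig = ⟨2 | 0⟩
  P={1,6}:  v_{1} + v_{6} = v_{5}  ⟹  sig = ⟨2 | 1⟩
  P={2,5}:  v_{2} + v_{5} = v_{6}  ⟹  sig = ⟨2 | 1⟩
  P={7,8}:  v_{7} + v_{8} = v_{6}  ⟹  sig = ⟨2 | 1⟩
  P={4,10}:  v_{4} + v_{10} = v_{0} + v_{9}  ⟹  sig = ⟨2 | 1 1⟩
  P={8,10}:  v_{8} + v_{10} = v_{3} + v_{7}  ⟹  sig = ⟨2 | 1 1⟩
  P={8,11}:  v_{8} + v_{11} = v_{1} + v_{7} + v_{10}  ⟹  sig = ⟨2 | 1 1 1⟩
  P={2,11}:  v_{2} + v_{11} = v_{0} + v_{7} + v_{9} + v_{10}  ⟹  sig = ⟨2 | 1 1 1 1⟩
  P={5,10}:  v_{5} + v_{10} = v_{1} + v_{3} + 2·v_{7}  ⟹  sig = ⟨2 | 1 1 2⟩
  P={6,11}:  v_{6} + v_{11} = v_{1} + 2·v_{7} + v_{10}  ⟹  sig = ⟨2 | 1 1 2⟩
  P={4,11}:  v_{4} + v_{11} = 2·v_{0} + v_{1} + v_{7} + 2·v_{9}  ⟹  sig = ⟨2 | 1 1 2 2⟩
  P={3,11}:  v_{3} + v_{11} = v_{1} + 2·v_{10}  ⟹  sig = ⟨2 | 1 2⟩
  P={6,10}:  v_{6} + v_{10} = v_{3} + 2·v_{7}  ⟹  sig = ⟨2 | 1 2⟩
  P={5,11}:  v_{5} + v_{11} = 2·v_{1} + 2·v_{7} + v_{10}  ⟹  sig = ⟨2 | 1 2 2⟩
  P={0,8,9}:  v_{0} + v_{8} + v_{9} = 0  ⟹  sig = ⟨3 | 0⟩
  P={3,4,7}:  v_{3} + v_{4} + v_{7} = 0  ⟹  sig = ⟨3 | 0⟩
  P={0,6,9}:  v_{0} + v_{6} + v_{9} = v_{7}  ⟹  sig = ⟨3 | 1⟩
  P={3,4,6}:  v_{3} + v_{4} + v_{6} = v_{8}  ⟹  sig = ⟨3 | 1⟩
  P={0,5,9}:  v_{0} + v_{5} + v_{9} = v_{1} + v_{7}  ⟹  sig = ⟨3 | 1 1⟩
  P={3,4,5}:  v_{3} + v_{4} + v_{5} = v_{1} + v_{8}  ⟹  sig = ⟨3 | 1 1⟩
  P={0,3,7,9}:  v_{0} + v_{3} + v_{7} + v_{9} = v_{10}  ⟹  sig = ⟨4 | 1⟩
  P={0,1,7,9,10}:  v_{0} + v_{1} + v_{7} + v_{9} + v_{10} = v_{11}  ⟹  sig = ⟨5 | 1⟩

Sorted signature multiset PRS(X):
{ ⟨2 | 0⟩,  ⟨2 | 1⟩ ×3,  ⟨2 | 1 1⟩ ×2,  ⟨2 | 1 1 1⟩,  ⟨2 | 1 1 1 1⟩,  ⟨2 | 1 1 2⟩ ×2,  ⟨2 | 1 1 2 2⟩,  ⟨2 | 1 2⟩ ×2,  ⟨2 | 1 2 2⟩,  ⟨3 | 0⟩ ×2,  ⟨3 | 1⟩ ×2,  ⟨3 | 1 1⟩ ×2,  ⟨4 | 1⟩,  ⟨5 | 1⟩ }


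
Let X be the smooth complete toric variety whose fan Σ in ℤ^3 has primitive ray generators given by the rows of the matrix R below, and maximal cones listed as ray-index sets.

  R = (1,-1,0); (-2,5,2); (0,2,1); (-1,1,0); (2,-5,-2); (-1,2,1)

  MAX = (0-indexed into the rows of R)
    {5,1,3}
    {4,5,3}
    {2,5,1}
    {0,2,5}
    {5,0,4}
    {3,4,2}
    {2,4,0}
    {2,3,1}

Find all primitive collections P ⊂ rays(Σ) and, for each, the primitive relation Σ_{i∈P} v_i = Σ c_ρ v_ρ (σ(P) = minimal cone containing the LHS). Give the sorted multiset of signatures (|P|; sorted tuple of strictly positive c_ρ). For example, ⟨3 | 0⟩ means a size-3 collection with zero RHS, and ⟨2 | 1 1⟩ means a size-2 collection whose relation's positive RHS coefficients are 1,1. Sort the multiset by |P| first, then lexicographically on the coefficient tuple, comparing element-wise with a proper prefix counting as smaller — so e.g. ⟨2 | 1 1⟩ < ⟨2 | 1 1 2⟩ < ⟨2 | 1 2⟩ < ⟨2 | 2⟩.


The 5 primitive collections of Σ (r=6, n=3):

  P = {0,3}:  v_{0} + v_{3} = 0  ⇒ sig = ⟨2 | 0⟩
  P = {1,4}:  v_{1} + v_{4} = 0  ⇒ sig = ⟨2 | 0⟩
  P = {0,1}:  v_{0} + v_{1} = v_{2} + v_{5}  ⇒ sig = ⟨2 | 1 1⟩
  P = {2,3,5}:  v_{2} + v_{3} + v_{5} = v_{1}  ⇒ sig = ⟨3 | 1⟩
  P = {2,4,5}:  v_{2} + v_{4} + v_{5} = v_{0}  ⇒ sig = ⟨3 | 1⟩

Hence PRS(X_Σ) =
{ ⟨2 | 0⟩ ×2,  ⟨2 | 1 1⟩,  ⟨3 | 1⟩ ×2 }


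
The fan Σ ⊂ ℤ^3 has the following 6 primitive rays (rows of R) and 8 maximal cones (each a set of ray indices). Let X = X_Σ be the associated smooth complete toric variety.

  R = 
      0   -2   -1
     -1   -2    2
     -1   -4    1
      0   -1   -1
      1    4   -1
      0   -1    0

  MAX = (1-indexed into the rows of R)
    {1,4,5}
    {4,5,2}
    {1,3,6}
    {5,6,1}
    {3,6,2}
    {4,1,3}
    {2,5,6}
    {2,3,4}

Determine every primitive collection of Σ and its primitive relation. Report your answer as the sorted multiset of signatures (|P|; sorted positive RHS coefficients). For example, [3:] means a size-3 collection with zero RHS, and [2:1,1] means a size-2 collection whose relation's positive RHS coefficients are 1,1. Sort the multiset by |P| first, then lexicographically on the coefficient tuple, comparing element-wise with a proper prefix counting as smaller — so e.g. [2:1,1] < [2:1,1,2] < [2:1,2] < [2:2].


3 collections generate NE(X_Σ); each relation:

  P = {3,5}:  v_{3} + v_{5} = 0  ⟹  sig = [2:]
  P = {1,2}:  v_{1} + v_{2} = v_{3}  ⟹  sig = [2:1]
  P = {4,6}:  v_{4} + v_{6} = v_{1}  ⟹  sig = [2:1]

so the primitive-relation signature multiset is
{ [2:],  [2:1] ×2 }


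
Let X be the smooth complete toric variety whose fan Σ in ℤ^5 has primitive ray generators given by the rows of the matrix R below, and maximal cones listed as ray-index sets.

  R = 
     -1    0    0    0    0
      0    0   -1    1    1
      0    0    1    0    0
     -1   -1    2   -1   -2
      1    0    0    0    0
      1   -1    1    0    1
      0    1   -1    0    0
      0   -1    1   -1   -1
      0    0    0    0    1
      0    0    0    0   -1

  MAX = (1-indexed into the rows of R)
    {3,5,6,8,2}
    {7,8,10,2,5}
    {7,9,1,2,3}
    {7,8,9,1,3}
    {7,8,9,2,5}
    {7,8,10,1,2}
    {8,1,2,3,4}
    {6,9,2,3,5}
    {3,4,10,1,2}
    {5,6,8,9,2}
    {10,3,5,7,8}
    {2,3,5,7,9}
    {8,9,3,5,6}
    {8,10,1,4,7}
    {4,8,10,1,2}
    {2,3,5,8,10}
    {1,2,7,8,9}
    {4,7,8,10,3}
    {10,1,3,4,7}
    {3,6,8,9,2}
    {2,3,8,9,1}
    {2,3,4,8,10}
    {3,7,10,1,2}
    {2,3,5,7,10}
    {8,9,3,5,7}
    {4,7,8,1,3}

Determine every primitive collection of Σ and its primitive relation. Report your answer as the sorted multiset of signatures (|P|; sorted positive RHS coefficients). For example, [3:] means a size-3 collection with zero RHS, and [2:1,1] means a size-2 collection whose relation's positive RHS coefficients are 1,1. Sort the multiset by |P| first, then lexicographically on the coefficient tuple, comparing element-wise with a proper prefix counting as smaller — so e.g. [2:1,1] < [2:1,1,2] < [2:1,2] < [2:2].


Σ has 12 primitive collections:

  {1,5}:  v_{1} + v_{5} = 0  ⟹  sig = [2:]
  {9,10}:  v_{9} + v_{10} = 0  ⟹  sig = [2:]
  {6,7}:  v_{6} + v_{7} = v_{5} + v_{9}  ⟹  sig = [2:1,1]
  {4,5}:  v_{4} + v_{5} = v_{3} + v_{8} + v_{10}  ⟹  sig = [2:1,1,1]
  {4,9}:  v_{4} + v_{9} = v_{1} + v_{3} + v_{8}  ⟹  sig = [2:1,1,1]
  {1,6}:  v_{1} + v_{6} = v_{2} + v_{3} + v_{8} + v_{9}  ⟹  sig = [2:1,1,1,1]
  {6,10}:  v_{6} + v_{10} = v_{2} + v_{3} + v_{5} + v_{8}  ⟹  sig = [2:1,1,1,1]
  {4,6}:  v_{4} + v_{6} = v_{2} + 2·v_{3} + 2·v_{8}  ⟹  sig = [2:1,2,2]
  {2,4,7}:  v_{2} + v_{4} + v_{7} = v_{1} + v_{10}  ⟹  sig = [3:1,1]
  {2,3,7,8}:  v_{2} + v_{3} + v_{7} + v_{8} = 0  ⟹  sig = [4:]
  {1,3,8,10}:  v_{1} + v_{3} + v_{8} + v_{10} = v_{4}  ⟹  sig = [4:1]
  {2,3,5,8,9}:  v_{2} + v_{3} + v_{5} + v_{8} + v_{9} = v_{6}  ⟹  sig = [5:1]

Sorted signature multiset PRS(X):
[[2:], [2:], [2:1,1], [2:1,1,1], [2:1,1,1], [2:1,1,1,1], [2:1,1,1,1], [2:1,2,2], [3:1,1], [4:], [4:1], [5:1]]


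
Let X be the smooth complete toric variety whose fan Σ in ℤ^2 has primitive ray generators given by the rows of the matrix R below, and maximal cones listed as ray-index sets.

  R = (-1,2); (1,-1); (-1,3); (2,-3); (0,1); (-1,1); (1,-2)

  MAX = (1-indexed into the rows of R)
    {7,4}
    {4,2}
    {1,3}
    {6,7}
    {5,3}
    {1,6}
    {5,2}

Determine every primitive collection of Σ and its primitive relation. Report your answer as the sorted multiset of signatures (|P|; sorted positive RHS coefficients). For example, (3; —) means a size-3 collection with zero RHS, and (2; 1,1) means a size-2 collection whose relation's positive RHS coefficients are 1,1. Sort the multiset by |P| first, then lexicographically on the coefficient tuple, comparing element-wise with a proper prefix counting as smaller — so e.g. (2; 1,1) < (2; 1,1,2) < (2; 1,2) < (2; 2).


14 minimal non-faces of Δ(Σ) (on 7 rays):

  {1,7}:  v_{1} + v_{7} = 0 ; sig = (2; —)
  {2,6}:  v_{2} + v_{6} = 0 ; sig = (2; —)
  {1,2}:  v_{1} + v_{2} = v_{5} ; sig = (2; 1)
  {1,4}:  v_{1} + v_{4} = v_{2} ; sig = (2; 1)
  {1,5}:  v_{1} + v_{5} = v_{3} ; sig = (2; 1)
  {2,7}:  v_{2} + v_{7} = v_{4} ; sig = (2; 1)
  {3,7}:  v_{3} + v_{7} = v_{5} ; sig = (2; 1)
  {4,6}:  v_{4} + v_{6} = v_{7} ; sig = (2; 1)
  {5,6}:  v_{5} + v_{6} = v_{1} ; sig = (2; 1)
  {5,7}:  v_{5} + v_{7} = v_{2} ; sig = (2; 1)
  {3,4}:  v_{3} + v_{4} = v_{2} + v_{5} ; sig = (2; 1,1)
  {2,3}:  v_{2} + v_{3} = 2·v_{5} ; sig = (2; 2)
  {3,6}:  v_{3} + v_{6} = 2·v_{1} ; sig = (2; 2)
  {4,5}:  v_{4} + v_{5} = 2·v_{2} ; sig = (2; 2)

so the primitive-relation signature multiset is
    (2; —)
    (2; —)
    (2; 1)
    (2; 1)
    (2; 1)
    (2; 1)
    (2; 1)
    (2; 1)
    (2; 1)
    (2; 1)
    (2; 1,1)
    (2; 2)
    (2; 2)
    (2; 2)


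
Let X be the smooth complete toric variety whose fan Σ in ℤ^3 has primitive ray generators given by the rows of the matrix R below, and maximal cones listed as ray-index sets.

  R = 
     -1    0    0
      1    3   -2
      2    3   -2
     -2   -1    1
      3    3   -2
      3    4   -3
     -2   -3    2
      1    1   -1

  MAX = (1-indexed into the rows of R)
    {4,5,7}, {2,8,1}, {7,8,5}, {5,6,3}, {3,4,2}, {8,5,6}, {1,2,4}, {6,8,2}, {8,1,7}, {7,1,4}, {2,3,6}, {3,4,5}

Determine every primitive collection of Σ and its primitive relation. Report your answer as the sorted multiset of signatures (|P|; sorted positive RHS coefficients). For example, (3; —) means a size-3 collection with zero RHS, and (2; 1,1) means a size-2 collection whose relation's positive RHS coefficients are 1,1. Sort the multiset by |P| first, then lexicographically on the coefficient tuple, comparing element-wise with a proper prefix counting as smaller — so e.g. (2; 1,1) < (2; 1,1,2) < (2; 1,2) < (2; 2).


|primitive collections| = 10. Relations:

  • {3,7}:  v_{3} + v_{7} = 0 — sig = (2; —)
  • {1,3}:  v_{1} + v_{3} = v_{2} — sig = (2; 1)
  • {1,5}:  v_{1} + v_{5} = v_{3} — sig = (2; 1)
  • {2,7}:  v_{2} + v_{7} = v_{1} — sig = (2; 1)
  • {3,8}:  v_{3} + v_{8} = v_{6} — sig = (2; 1)
  • {4,6}:  v_{4} + v_{6} = v_{2} — sig = (2; 1)
  • {4,8}:  v_{4} + v_{8} = v_{1} — sig = (2; 1)
  • {6,7}:  v_{6} + v_{7} = v_{8} — sig = (2; 1)
  • {1,6}:  v_{1} + v_{6} = v_{2} + v_{8} — sig = (2; 1,1)
  • {2,5}:  v_{2} + v_{5} = 2·v_{3} — sig = (2; 2)

so the primitive-relation signature multiset is
[(2; —), (2; 1), (2; 1), (2; 1), (2; 1), (2; 1), (2; 1), (2; 1), (2; 1,1), (2; 2)]


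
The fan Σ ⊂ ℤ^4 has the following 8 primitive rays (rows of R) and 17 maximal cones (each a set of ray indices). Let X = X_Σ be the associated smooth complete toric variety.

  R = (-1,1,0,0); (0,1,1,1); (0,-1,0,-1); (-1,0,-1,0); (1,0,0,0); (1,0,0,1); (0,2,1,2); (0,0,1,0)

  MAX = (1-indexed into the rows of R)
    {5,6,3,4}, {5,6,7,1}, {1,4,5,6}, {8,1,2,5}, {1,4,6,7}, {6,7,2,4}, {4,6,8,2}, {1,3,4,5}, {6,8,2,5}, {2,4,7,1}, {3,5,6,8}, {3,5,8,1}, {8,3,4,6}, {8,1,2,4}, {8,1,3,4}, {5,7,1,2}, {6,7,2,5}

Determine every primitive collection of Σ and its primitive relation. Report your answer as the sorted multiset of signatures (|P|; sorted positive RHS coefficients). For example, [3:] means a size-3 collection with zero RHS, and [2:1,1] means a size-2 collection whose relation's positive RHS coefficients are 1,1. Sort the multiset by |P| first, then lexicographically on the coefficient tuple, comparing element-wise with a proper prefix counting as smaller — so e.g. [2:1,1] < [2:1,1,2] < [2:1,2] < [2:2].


9 minimal non-faces of Δ(Σ) (on 8 rays):

  P = {2,3}:  v_{2} + v_{3} = v_{8}  so sig = [2:1]
  P = {3,7}:  v_{3} + v_{7} = v_{2}  so sig = [2:1]
  P = {7,8}:  v_{7} + v_{8} = 2·v_{2}  so sig = [2:2]
  P = {1,3,6}:  v_{1} + v_{3} + v_{6} = 0  so sig = [3:]
  P = {4,5,8}:  v_{4} + v_{5} + v_{8} = 0  so sig = [3:]
  P = {1,2,6}:  v_{1} + v_{2} + v_{6} = v_{7}  so sig = [3:1]
  P = {1,6,8}:  v_{1} + v_{6} + v_{8} = v_{2}  so sig = [3:1]
  P = {2,4,5}:  v_{2} + v_{4} + v_{5} = v_{1} + v_{6}  so sig = [3:1,1]
  P = {4,5,7}:  v_{4} + v_{5} + v_{7} = 2·v_{1} + 2·v_{6}  so sig = [3:2,2]

Signatures (|P|; sorted positive RHS coefficients), sorted:
    |P|=2: 3 collections, coeffs (1), (1), (2)
    |P|=3: 6 collections, coeffs (), (), (1), (1), (1,1), (2,2)


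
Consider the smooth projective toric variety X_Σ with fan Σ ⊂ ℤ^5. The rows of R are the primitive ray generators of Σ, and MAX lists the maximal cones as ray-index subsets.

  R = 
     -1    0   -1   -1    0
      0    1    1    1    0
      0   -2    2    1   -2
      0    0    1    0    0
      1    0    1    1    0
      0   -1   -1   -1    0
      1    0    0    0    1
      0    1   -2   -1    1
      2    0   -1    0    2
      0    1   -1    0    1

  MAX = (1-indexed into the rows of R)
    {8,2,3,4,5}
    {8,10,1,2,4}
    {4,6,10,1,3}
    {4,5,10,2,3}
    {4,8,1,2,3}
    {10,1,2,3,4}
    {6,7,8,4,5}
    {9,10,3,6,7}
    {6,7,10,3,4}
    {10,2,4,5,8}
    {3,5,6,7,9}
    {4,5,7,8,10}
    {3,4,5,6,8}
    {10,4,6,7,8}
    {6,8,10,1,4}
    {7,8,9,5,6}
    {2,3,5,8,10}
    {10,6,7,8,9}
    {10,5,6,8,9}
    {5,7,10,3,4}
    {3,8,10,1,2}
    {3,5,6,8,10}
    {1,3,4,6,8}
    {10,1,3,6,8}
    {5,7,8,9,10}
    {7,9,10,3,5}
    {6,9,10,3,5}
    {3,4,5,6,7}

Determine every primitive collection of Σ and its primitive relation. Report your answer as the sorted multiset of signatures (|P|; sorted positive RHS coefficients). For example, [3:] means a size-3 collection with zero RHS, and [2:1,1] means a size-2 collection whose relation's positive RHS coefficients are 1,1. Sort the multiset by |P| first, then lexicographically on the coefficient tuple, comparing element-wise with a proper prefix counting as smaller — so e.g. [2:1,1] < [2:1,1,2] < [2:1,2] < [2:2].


The 12 primitive collections of Σ (r=10, n=5):

  • {1,5}:  v_{1} + v_{5} = 0  →  sig = [2:]
  • {2,6}:  v_{2} + v_{6} = 0  →  sig = [2:]
  • {1,7}:  v_{1} + v_{7} = v_{4} + v_{6} + v_{10}  →  sig = [2:1,1,1]
  • {1,9}:  v_{1} + v_{9} = v_{6} + v_{7} + v_{10}  →  sig = [2:1,1,1]
  • {2,7}:  v_{2} + v_{7} = v_{4} + v_{5} + v_{10}  →  sig = [2:1,1,1]
  • {2,9}:  v_{2} + v_{9} = v_{5} + v_{7} + v_{10}  →  sig = [2:1,1,1]
  • {4,9}:  v_{4} + v_{9} = 2·v_{7}  →  sig = [2:2]
  • {3,7,8}:  v_{3} + v_{7} + v_{8} = v_{5} + v_{6}  →  sig = [3:1,1]
  • {3,8,9}:  v_{3} + v_{8} + v_{9} = 2·v_{5} + 2·v_{6} + v_{10}  →  sig = [3:1,2,2]
  • {3,4,8,10}:  v_{3} + v_{4} + v_{8} + v_{10} = 0  →  sig = [4:]
  • {4,5,6,10}:  v_{4} + v_{5} + v_{6} + v_{10} = v_{7}  →  sig = [4:1]
  • {5,6,7,10}:  v_{5} + v_{6} + v_{7} + v_{10} = v_{9}  →  sig = [4:1]

so the primitive-relation signature multiset is
[[2:], [2:], [2:1,1,1], [2:1,1,1], [2:1,1,1], [2:1,1,1], [2:2], [3:1,1], [3:1,2,2], [4:], [4:1], [4:1]]


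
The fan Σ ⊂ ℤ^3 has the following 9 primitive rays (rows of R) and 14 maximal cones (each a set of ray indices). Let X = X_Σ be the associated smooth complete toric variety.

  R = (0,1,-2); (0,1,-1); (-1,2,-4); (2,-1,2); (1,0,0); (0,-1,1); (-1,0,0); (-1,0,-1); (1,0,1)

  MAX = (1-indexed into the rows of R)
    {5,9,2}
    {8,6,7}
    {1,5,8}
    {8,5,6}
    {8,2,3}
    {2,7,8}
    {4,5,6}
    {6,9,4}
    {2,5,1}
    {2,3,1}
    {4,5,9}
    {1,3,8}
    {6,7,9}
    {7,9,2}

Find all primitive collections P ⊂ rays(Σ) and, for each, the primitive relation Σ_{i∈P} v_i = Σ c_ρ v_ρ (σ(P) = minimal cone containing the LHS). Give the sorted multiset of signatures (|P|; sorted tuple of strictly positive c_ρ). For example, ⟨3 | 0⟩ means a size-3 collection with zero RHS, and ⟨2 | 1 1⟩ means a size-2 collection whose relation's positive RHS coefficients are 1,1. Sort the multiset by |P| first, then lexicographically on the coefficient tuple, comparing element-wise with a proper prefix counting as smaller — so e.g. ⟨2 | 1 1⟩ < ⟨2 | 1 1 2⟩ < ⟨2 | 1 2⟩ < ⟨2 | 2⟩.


18 collections generate NE(X_Σ); each relation:

  {2,6}:  v_{2} + v_{6} = 0  →  sig = ⟨2 | 0⟩
  {5,7}:  v_{5} + v_{7} = 0  →  sig = ⟨2 | 0⟩
  {8,9}:  v_{8} + v_{9} = 0  →  sig = ⟨2 | 0⟩
  {1,6}:  v_{1} + v_{6} = v_{5} + v_{8}  →  sig = ⟨2 | 1 1⟩
  {1,7}:  v_{1} + v_{7} = v_{2} + v_{8}  →  sig = ⟨2 | 1 1⟩
  {1,9}:  v_{1} + v_{9} = v_{2} + v_{5}  →  sig = ⟨2 | 1 1⟩
  {2,4}:  v_{2} + v_{4} = v_{5} + v_{9}  →  sig = ⟨2 | 1 1⟩
  {3,4}:  v_{3} + v_{4} = v_{1} + v_{5}  →  sig = ⟨2 | 1 1⟩
  {3,6}:  v_{3} + v_{6} = v_{1} + v_{8}  →  sig = ⟨2 | 1 1⟩
  {3,9}:  v_{3} + v_{9} = v_{1} + v_{2}  →  sig = ⟨2 | 1 1⟩
  {4,7}:  v_{4} + v_{7} = v_{6} + v_{9}  →  sig = ⟨2 | 1 1⟩
  {4,8}:  v_{4} + v_{8} = v_{5} + v_{6}  →  sig = ⟨2 | 1 1⟩
  {1,4}:  v_{1} + v_{4} = 2·v_{5}  →  sig = ⟨2 | 2⟩
  {3,5}:  v_{3} + v_{5} = 2·v_{1}  →  sig = ⟨2 | 2⟩
  {3,7}:  v_{3} + v_{7} = 2·v_{2} + 2·v_{8}  →  sig = ⟨2 | 2 2⟩
  {1,2,8}:  v_{1} + v_{2} + v_{8} = v_{3}  →  sig = ⟨3 | 1⟩
  {2,5,8}:  v_{2} + v_{5} + v_{8} = v_{1}  →  sig = ⟨3 | 1⟩
  {5,6,9}:  v_{5} + v_{6} + v_{9} = v_{4}  →  sig = ⟨3 | 1⟩

Hence PRS(X_Σ) =
    ⟨2 | 0⟩
    ⟨2 | 0⟩
    ⟨2 | 0⟩
    ⟨2 | 1 1⟩
    ⟨2 | 1 1⟩
    ⟨2 | 1 1⟩
    ⟨2 | 1 1⟩
    ⟨2 | 1 1⟩
    ⟨2 | 1 1⟩
    ⟨2 | 1 1⟩
    ⟨2 | 1 1⟩
    ⟨2 | 1 1⟩
    ⟨2 | 2⟩
    ⟨2 | 2⟩
    ⟨2 | 2 2⟩
    ⟨3 | 1⟩
    ⟨3 | 1⟩
    ⟨3 | 1⟩
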